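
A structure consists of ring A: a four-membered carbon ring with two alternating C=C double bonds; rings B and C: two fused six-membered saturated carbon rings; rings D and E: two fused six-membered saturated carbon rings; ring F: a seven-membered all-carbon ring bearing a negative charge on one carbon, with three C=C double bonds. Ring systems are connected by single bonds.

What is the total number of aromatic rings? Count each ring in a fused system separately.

0

Ring A has only sp² ring atoms; a planar conformation would have a fully conjugated π system of 4 electrons. But 4 = 4(1), which is 4n not 4n+2, so ring A is not aromatic (cyclobutadiene) — cyclobutadiene is antiaromatic and distorts to a rectangle.
Ring B has only sp³ atoms, so it is not fully conjugated — not aromatic (cyclohexane ring).
Ring C has only sp³ atoms, so it is not fully conjugated — not aromatic (cyclohexane ring).
Ring D has only sp³ atoms, so it is not fully conjugated — not aromatic (cyclohexane ring).
Ring E has only sp³ atoms, so it is not fully conjugated — not aromatic (cyclohexane ring).
Ring F has only sp² ring atoms; a planar conformation would have a fully conjugated π system of 8 electrons. But 8 = 4(2), which is 4n not 4n+2, so ring F is not aromatic (cycloheptatrienyl anion).
No ring is aromatic. Total: 0.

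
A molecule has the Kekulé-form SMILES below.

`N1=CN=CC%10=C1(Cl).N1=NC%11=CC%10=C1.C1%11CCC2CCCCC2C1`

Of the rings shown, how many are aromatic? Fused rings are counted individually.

The SMILES encodes a six-membered ring with nitrogens at positions 1 and 3 and three alternating double bonds; a six-membered ring with two adjacent nitrogens and three alternating double bonds; two fused six-membered saturated carbon rings.
The 6-membered ring with two nitrogens (1,3) is fully conjugated (every ring atom contributes a p orbital); 3 ring double bonds give 6 π electrons. Since 6 = 4n+2 (n=1), it is aromatic (pyrimidine).
The 6-membered ring with two nitrogens (1,2) is planar and fully conjugated; 3 ring double bonds give 6 π electrons. That satisfies 4n+2 with n=1, so it is aromatic (pyridazine).
The 6-membered ring has only sp³ atoms, so it is not fully conjugated — not aromatic (cyclohexane ring).
The second 6-membered ring has only sp³ atoms, so it is not fully conjugated — not aromatic (cyclohexane ring).
2 of the 4 rings are aromatic. Total: 2.

2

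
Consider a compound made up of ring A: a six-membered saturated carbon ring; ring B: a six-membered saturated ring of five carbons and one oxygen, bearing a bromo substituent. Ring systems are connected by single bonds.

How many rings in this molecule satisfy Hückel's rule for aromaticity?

Ring A has only sp³ atoms, so it is not fully conjugated — not aromatic (cyclohexane).
Ring B has only sp³ atoms, so it is not fully conjugated — not aromatic (tetrahydropyran).
No ring is aromatic. Total: 0.

0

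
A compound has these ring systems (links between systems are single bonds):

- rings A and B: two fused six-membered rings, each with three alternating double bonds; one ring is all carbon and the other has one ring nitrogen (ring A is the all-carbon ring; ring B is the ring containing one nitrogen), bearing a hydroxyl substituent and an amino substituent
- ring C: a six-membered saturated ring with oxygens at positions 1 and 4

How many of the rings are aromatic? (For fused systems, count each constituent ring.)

2

Rings A and B form a fused bicyclic system (with one nitrogen) with 10 sp² atoms and 10 π electrons from ring double bonds. 10 = 4(2)+2, so the system is aromatic and both rings count as aromatic (quinoline).
Ring C has only sp³ atoms, so it is not fully conjugated — not aromatic (1,4-dioxane).
Aromatic: A, B. Total: 2.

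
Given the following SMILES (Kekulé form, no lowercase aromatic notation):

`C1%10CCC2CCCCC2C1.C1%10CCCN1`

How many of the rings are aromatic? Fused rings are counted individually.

The SMILES encodes two fused six-membered saturated carbon rings; a five-membered saturated ring of four carbons and one N–H nitrogen.
The 6-membered ring has only sp³ atoms, so it is not fully conjugated — not aromatic (cyclohexane ring).
The second 6-membered ring has only sp³ atoms, so it is not fully conjugated — not aromatic (cyclohexane ring).
The 5-membered ring with one N–H has only sp³ atoms, so it is not fully conjugated — not aromatic (pyrrolidine).
None of the rings are aromatic. Total: 0.

0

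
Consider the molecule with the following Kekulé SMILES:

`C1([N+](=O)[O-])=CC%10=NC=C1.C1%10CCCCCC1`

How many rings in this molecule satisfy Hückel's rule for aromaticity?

The SMILES encodes a six-membered ring of five carbons and one nitrogen with three alternating double bonds; a seven-membered saturated carbon ring.
The 6-membered ring with one nitrogen is fully conjugated (every ring atom contributes a p orbital); 3 ring double bonds give 6 π electrons. That satisfies 4n+2 with n=1, so it is aromatic (pyridine).
The 7-membered ring has only sp³ atoms, so it is not fully conjugated — not aromatic (cycloheptane).
1 of the 2 rings is aromatic. Total: 1.

1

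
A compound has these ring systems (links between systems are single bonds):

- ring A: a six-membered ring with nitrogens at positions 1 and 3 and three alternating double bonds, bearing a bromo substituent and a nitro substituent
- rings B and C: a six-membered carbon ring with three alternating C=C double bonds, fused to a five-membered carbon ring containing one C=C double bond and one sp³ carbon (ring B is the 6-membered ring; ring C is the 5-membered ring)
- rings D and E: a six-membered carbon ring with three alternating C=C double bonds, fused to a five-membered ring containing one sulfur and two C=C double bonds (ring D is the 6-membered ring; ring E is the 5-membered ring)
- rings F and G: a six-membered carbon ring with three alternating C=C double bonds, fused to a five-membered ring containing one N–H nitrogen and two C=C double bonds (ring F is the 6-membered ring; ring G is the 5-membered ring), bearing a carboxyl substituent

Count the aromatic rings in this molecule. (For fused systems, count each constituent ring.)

Ring A is planar and fully conjugated; 3 ring double bonds give 6 π electrons. 6 = 4(1)+2, so ring A is aromatic (pyrimidine).
Ring B has a continuous p-orbital overlap around the ring; 3 ring double bonds give 6 π electrons. Since 6 = 4n+2 (n=1), ring B is aromatic (benzene ring).
Ring C has one sp³ carbon, so it is not fully conjugated — not aromatic (cyclopentene ring).
Rings D and E form a fused bicyclic system (with one sulfur) with 9 sp² atoms and 10 π electrons from ring double bonds plus a heteroatom lone pair. 10 = 4(2)+2, so the system is aromatic and both rings count as aromatic (benzothiophene).
Rings F and G form a fused bicyclic system (with one N–H) with 9 sp² atoms and 10 π electrons from ring double bonds plus a heteroatom lone pair. 10 = 4(2)+2, so the system is aromatic and both rings count as aromatic (indole).
Aromatic: A, B, D, E, F, G. Total: 6.

6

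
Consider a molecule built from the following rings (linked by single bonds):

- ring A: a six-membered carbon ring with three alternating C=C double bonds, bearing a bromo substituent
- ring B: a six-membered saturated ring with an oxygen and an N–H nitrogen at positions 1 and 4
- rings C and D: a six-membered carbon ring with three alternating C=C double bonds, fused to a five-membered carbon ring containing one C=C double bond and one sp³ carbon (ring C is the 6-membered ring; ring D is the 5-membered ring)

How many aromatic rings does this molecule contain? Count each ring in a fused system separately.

2

Ring A is planar and fully conjugated; 3 ring double bonds give 6 π electrons. That satisfies 4n+2 with n=1, so ring A is aromatic (benzene).
Ring B has only sp³ atoms, so it is not fully conjugated — not aromatic (morpholine).
Ring C is fully conjugated (every ring atom contributes a p orbital); 3 ring double bonds give 6 π electrons. That satisfies 4n+2 with n=1, so ring C is aromatic (benzene ring).
Ring D has one sp³ carbon, so it is not fully conjugated — not aromatic (cyclopentene ring).
Aromatic: A, C. Total: 2.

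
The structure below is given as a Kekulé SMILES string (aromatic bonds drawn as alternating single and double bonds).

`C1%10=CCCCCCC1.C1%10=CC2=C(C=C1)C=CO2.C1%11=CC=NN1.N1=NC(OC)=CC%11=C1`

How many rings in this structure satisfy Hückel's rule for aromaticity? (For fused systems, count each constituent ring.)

The SMILES encodes an eight-membered carbon ring with one C=C double bond; a six-membered carbon ring with three alternating C=C double bonds, fused to a five-membered ring containing one oxygen and two C=C double bonds; a five-membered ring with two adjacent nitrogens (one bearing H, one in a double bond) and two double bonds; a six-membered ring with two adjacent nitrogens and three alternating double bonds.
The 8-membered ring has six sp³ carbons, so it is not fully conjugated — not aromatic (cyclooctene).
The fused 6/5-membered bicyclic (with one oxygen) is a single π system with 9 sp² atoms and 10 π electrons from ring double bonds plus a heteroatom lone pair. 10 = 4(2)+2, so the system is aromatic and both rings count as aromatic (benzofuran).
The 5-membered ring with two adjacent nitrogens (one N–H, one =N–) has a continuous p-orbital overlap around the ring; 2 ring double bonds (4 π electrons) plus a heteroatom lone pair (2) give 6 π electrons. Since 6 = 4n+2 (n=1), it is aromatic (pyrazole).
The 6-membered ring with two nitrogens (1,2) is planar and fully conjugated; 3 ring double bonds give 6 π electrons. Since 6 = 4n+2 (n=1), it is aromatic (pyridazine).
4 of the 5 rings are aromatic. Total: 4.

4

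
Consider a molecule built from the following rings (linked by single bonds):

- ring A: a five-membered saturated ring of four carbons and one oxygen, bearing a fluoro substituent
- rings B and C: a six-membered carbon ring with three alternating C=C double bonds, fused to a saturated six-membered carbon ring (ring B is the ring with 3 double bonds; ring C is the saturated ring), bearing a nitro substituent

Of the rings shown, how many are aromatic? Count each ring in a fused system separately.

Ring A has only sp³ atoms, so it is not fully conjugated — not aromatic (tetrahydrofuran).
Ring B is planar and fully conjugated; 3 ring double bonds give 6 π electrons. 6 = 4(1)+2, so ring B is aromatic (benzene ring).
Ring C has four sp³ carbons, so it is not fully conjugated — not aromatic (cyclohexane ring).
Aromatic: B. Total: 1.

1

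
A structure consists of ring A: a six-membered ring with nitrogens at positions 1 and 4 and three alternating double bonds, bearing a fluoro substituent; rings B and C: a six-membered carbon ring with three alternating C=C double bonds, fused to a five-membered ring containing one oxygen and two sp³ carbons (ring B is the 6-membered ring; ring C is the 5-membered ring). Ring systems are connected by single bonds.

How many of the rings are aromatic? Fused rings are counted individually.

2

Ring A has a continuous p-orbital overlap around the ring; 3 ring double bonds give 6 π electrons. Since 6 = 4n+2 (n=1), ring A is aromatic (pyrazine).
Ring B has a continuous p-orbital overlap around the ring; 3 ring double bonds give 6 π electrons. 6 = 4(1)+2, so ring B is aromatic (benzene ring).
Ring C has two sp³ carbons, so it is not fully conjugated — not aromatic (oxolane ring).
Aromatic: A, B. Total: 2.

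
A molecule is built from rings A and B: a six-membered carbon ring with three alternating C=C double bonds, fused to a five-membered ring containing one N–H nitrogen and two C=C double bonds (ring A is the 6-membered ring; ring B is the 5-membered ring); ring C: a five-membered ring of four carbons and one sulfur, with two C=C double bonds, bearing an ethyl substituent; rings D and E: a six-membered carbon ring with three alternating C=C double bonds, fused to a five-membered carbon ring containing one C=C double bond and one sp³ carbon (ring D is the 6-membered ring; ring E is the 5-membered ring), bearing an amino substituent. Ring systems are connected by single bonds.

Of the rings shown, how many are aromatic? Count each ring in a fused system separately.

Rings A and B form a fused bicyclic system (with one N–H) with 9 sp² atoms and 10 π electrons from ring double bonds plus a heteroatom lone pair. 10 = 4(2)+2, so the system is aromatic and both rings count as aromatic (indole).
Ring C is fully conjugated (every ring atom contributes a p orbital); 2 ring double bonds (4 π electrons) plus a heteroatom lone pair (2) give 6 π electrons. That satisfies 4n+2 with n=1, so ring C is aromatic (thiophene).
Ring D is fully conjugated (every ring atom contributes a p orbital); 3 ring double bonds give 6 π electrons. That satisfies 4n+2 with n=1, so ring D is aromatic (benzene ring).
Ring E has one sp³ carbon, so it is not fully conjugated — not aromatic (cyclopentene ring).
Aromatic: A, B, C, D. Total: 4.

4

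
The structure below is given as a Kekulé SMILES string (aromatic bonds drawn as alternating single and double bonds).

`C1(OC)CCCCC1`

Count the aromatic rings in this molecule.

0

The SMILES encodes a six-membered saturated carbon ring.
The 6-membered ring has only sp³ atoms, so it is not fully conjugated — not aromatic (cyclohexane).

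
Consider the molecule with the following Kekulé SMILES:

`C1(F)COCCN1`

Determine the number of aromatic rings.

The SMILES encodes a six-membered saturated ring with an oxygen and an N–H nitrogen at positions 1 and 4.
The 6-membered ring with one oxygen and one N–H (1,4) has only sp³ atoms, so it is not fully conjugated — not aromatic (morpholine).

0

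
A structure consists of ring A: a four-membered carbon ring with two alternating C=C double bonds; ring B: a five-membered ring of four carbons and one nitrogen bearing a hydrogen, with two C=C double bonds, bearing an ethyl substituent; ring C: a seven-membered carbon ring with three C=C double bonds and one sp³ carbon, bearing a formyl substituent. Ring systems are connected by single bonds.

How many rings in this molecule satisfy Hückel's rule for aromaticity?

Ring A has only sp² ring atoms; a planar conformation would have a fully conjugated π system of 4 electrons. But 4 = 4(1), which is 4n not 4n+2, so ring A is not aromatic (cyclobutadiene) — cyclobutadiene is antiaromatic and distorts to a rectangle.
Ring B is planar and fully conjugated; 2 ring double bonds (4 π electrons) plus a heteroatom lone pair (2) give 6 π electrons. That satisfies 4n+2 with n=1, so ring B is aromatic (pyrrole).
Ring C has one sp³ carbon, so it is not fully conjugated — not aromatic (cycloheptatriene).
Aromatic: B. Total: 1.

1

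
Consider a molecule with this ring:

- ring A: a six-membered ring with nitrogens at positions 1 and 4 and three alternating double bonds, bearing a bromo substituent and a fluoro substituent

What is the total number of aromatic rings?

1

Ring A is planar and fully conjugated; 3 ring double bonds give 6 π electrons. 6 = 4(1)+2, so ring A is aromatic (pyrazine).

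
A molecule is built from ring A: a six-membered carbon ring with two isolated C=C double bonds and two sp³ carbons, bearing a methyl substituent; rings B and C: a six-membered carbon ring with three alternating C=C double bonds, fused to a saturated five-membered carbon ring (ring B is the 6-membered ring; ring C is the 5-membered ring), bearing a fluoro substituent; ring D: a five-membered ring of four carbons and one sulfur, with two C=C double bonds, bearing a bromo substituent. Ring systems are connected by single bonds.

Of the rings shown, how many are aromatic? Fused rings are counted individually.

Ring A has two sp³ carbons, so it is not fully conjugated — not aromatic (1,4-cyclohexadiene).
Ring B is planar and fully conjugated; 3 ring double bonds give 6 π electrons. Since 6 = 4n+2 (n=1), ring B is aromatic (benzene ring).
Ring C has three sp³ carbons, so it is not fully conjugated — not aromatic (cyclopentane ring).
Ring D is fully conjugated (every ring atom contributes a p orbital); 2 ring double bonds (4 π electrons) plus a heteroatom lone pair (2) give 6 π electrons. 6 = 4(1)+2, so ring D is aromatic (thiophene).
Aromatic: B, D. Total: 2.

2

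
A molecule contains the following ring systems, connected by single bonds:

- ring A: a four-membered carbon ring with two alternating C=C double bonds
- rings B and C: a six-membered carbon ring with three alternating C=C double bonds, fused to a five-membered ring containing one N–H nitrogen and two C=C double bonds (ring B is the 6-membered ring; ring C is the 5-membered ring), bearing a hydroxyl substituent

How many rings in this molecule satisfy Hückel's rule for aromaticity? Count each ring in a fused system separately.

2

Ring A has only sp² ring atoms; a planar conformation would have a fully conjugated π system of 4 electrons. But 4 = 4(1), which is 4n not 4n+2, so ring A is not aromatic (cyclobutadiene) — cyclobutadiene is antiaromatic and distorts to a rectangle.
Rings B and C form a fused bicyclic system (with one N–H) with 9 sp² atoms and 10 π electrons from ring double bonds plus a heteroatom lone pair. 10 = 4(2)+2, so the system is aromatic and both rings count as aromatic (indole).
Aromatic: B, C. Total: 2.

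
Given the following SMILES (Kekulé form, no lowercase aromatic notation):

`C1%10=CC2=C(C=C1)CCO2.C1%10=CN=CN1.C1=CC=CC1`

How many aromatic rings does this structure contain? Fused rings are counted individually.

2

The SMILES encodes a six-membered carbon ring with three alternating C=C double bonds, fused to a five-membered ring containing one oxygen and two sp³ carbons; a five-membered ring with nitrogens at positions 1 and 3 (one bearing H, one in a C=N bond) and two double bonds; a five-membered carbon ring with two conjugated C=C double bonds and one sp³ carbon.
The 6-membered ring is planar and fully conjugated; 3 ring double bonds give 6 π electrons. Since 6 = 4n+2 (n=1), it is aromatic (benzene ring).
The 5-membered ring with one oxygen has two sp³ carbons, so it is not fully conjugated — not aromatic (oxolane ring).
The 5-membered ring with two nitrogens (one N–H, one =N–) is planar and fully conjugated; 2 ring double bonds (4 π electrons) plus a heteroatom lone pair (2) give 6 π electrons. Since 6 = 4n+2 (n=1), it is aromatic (imidazole).
The 5-membered ring has one sp³ carbon, so it is not fully conjugated — not aromatic (cyclopentadiene).
2 of the 4 rings are aromatic. Total: 2.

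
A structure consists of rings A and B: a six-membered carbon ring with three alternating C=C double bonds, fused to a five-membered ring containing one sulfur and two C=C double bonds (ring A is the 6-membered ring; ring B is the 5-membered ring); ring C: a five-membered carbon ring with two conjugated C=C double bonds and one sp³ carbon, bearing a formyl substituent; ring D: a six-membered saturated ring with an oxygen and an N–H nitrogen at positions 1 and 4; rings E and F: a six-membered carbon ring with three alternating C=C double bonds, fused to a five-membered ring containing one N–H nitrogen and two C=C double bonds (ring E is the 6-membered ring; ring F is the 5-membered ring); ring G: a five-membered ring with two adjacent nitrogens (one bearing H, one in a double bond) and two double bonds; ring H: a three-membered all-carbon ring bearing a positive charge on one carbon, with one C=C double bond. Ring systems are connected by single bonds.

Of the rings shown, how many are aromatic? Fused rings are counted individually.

Rings A and B form a fused bicyclic system (with one sulfur) with 9 sp² atoms and 10 π electrons from ring double bonds plus a heteroatom lone pair. 10 = 4(2)+2, so the system is aromatic and both rings count as aromatic (benzothiophene).
Ring C has one sp³ carbon, so it is not fully conjugated — not aromatic (cyclopentadiene).
Ring D has only sp³ atoms, so it is not fully conjugated — not aromatic (morpholine).
Rings E and F form a fused bicyclic system (with one N–H) with 9 sp² atoms and 10 π electrons from ring double bonds plus a heteroatom lone pair. 10 = 4(2)+2, so the system is aromatic and both rings count as aromatic (indole).
Ring G is fully conjugated (every ring atom contributes a p orbital); 2 ring double bonds (4 π electrons) plus a heteroatom lone pair (2) give 6 π electrons. That satisfies 4n+2 with n=1, so ring G is aromatic (pyrazole).
Ring H is fully conjugated (every ring atom contributes a p orbital); 1 ring double bond (2 π electrons) plus the carbocation's empty p orbital (0, but keeps the ring conjugated) give 2 π electrons. Since 2 = 4n+2 (n=0), ring H is aromatic (cyclopropenyl cation).
Aromatic: A, B, E, F, G, H. Total: 6.

6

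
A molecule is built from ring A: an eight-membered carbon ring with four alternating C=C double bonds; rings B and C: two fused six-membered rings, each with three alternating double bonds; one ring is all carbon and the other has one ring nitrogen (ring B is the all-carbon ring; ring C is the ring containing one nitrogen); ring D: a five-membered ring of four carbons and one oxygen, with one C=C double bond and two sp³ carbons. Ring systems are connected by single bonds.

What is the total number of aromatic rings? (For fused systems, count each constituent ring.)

Ring A has only sp² ring atoms; a planar conformation would have a fully conjugated π system of 8 electrons. But 8 = 4(2), which is 4n not 4n+2, so ring A is not aromatic (cyclooctatetraene) — cyclooctatetraene distorts into a non-planar tub to avoid antiaromaticity.
Rings B and C form a fused bicyclic system (with one nitrogen) with 10 sp² atoms and 10 π electrons from ring double bonds. 10 = 4(2)+2, so the system is aromatic and both rings count as aromatic (quinoline).
Ring D has two sp³ carbons, so it is not fully conjugated — not aromatic (2,3-dihydrofuran).
Aromatic: B, C. Total: 2.

2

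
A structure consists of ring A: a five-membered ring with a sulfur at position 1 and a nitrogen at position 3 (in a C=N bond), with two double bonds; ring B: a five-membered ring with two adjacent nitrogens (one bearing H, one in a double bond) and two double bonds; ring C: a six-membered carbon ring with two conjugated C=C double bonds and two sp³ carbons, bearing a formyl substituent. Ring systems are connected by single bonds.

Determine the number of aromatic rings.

2

Ring A has a continuous p-orbital overlap around the ring; 2 ring double bonds (4 π electrons) plus a heteroatom lone pair (2) give 6 π electrons. 6 = 4(1)+2, so ring A is aromatic (thiazole).
Ring B has a continuous p-orbital overlap around the ring; 2 ring double bonds (4 π electrons) plus a heteroatom lone pair (2) give 6 π electrons. Since 6 = 4n+2 (n=1), ring B is aromatic (pyrazole).
Ring C has two sp³ carbons, so it is not fully conjugated — not aromatic (1,3-cyclohexadiene).
Aromatic: A, B. Total: 2.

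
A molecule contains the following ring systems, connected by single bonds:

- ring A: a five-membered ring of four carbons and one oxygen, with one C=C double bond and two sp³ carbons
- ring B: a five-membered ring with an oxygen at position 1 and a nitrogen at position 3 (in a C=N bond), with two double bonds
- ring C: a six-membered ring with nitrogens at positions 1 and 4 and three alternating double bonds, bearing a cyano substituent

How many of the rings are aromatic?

2

Ring A has two sp³ carbons, so it is not fully conjugated — not aromatic (2,3-dihydrofuran).
Ring B has a continuous p-orbital overlap around the ring; 2 ring double bonds (4 π electrons) plus a heteroatom lone pair (2) give 6 π electrons. Since 6 = 4n+2 (n=1), ring B is aromatic (oxazole).
Ring C is fully conjugated (every ring atom contributes a p orbital); 3 ring double bonds give 6 π electrons. 6 = 4(1)+2, so ring C is aromatic (pyrazine).
Aromatic: B, C. Total: 2.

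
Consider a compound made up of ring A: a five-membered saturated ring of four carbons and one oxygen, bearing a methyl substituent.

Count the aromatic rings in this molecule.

Ring A has only sp³ atoms, so it is not fully conjugated — not aromatic (tetrahydrofuran).

0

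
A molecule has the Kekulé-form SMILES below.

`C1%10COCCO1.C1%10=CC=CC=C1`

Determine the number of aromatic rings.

The SMILES encodes a six-membered saturated ring with oxygens at positions 1 and 4; a six-membered carbon ring with three alternating C=C double bonds.
The 6-membered ring with two oxygens (1,4) has only sp³ atoms, so it is not fully conjugated — not aromatic (1,4-dioxane).
The 6-membered ring is fully conjugated (every ring atom contributes a p orbital); 3 ring double bonds give 6 π electrons. That satisfies 4n+2 with n=1, so it is aromatic (benzene).
1 of the 2 rings is aromatic. Total: 1.

1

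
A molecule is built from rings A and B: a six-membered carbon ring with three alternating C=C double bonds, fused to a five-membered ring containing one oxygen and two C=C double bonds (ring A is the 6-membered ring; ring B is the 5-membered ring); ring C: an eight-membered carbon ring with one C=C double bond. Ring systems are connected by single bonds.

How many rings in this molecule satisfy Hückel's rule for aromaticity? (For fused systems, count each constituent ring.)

2

Rings A and B form a fused bicyclic system (with one oxygen) with 9 sp² atoms and 10 π electrons from ring double bonds plus a heteroatom lone pair. 10 = 4(2)+2, so the system is aromatic and both rings count as aromatic (benzofuran).
Ring C has six sp³ carbons, so it is not fully conjugated — not aromatic (cyclooctene).
Aromatic: A, B. Total: 2.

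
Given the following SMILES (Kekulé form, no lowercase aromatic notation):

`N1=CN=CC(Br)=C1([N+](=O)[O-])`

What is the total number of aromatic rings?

1

The SMILES encodes a six-membered ring with nitrogens at positions 1 and 3 and three alternating double bonds.
The 6-membered ring with two nitrogens (1,3) has a continuous p-orbital overlap around the ring; 3 ring double bonds give 6 π electrons. That satisfies 4n+2 with n=1, so it is aromatic (pyrimidine).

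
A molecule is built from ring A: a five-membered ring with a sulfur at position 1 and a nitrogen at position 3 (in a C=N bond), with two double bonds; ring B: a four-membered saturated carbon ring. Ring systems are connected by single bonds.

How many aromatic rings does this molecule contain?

Ring A is fully conjugated (every ring atom contributes a p orbital); 2 ring double bonds (4 π electrons) plus a heteroatom lone pair (2) give 6 π electrons. That satisfies 4n+2 with n=1, so ring A is aromatic (thiazole).
Ring B has only sp³ atoms, so it is not fully conjugated — not aromatic (cyclobutane).
Aromatic: A. Total: 1.

1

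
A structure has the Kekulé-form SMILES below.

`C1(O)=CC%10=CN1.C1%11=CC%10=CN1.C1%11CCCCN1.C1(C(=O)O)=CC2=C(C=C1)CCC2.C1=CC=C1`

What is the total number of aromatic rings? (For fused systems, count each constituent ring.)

The SMILES encodes a five-membered ring of four carbons and one nitrogen bearing a hydrogen, with two C=C double bonds; a five-membered ring of four carbons and one nitrogen bearing a hydrogen, with two C=C double bonds; a six-membered saturated ring of five carbons and one N–H nitrogen; a six-membered carbon ring with three alternating C=C double bonds, fused to a saturated five-membered carbon ring; a four-membered carbon ring with two alternating C=C double bonds.
The 5-membered ring with one N–H has a continuous p-orbital overlap around the ring; 2 ring double bonds (4 π electrons) plus a heteroatom lone pair (2) give 6 π electrons. Since 6 = 4n+2 (n=1), it is aromatic (pyrrole).
The second 5-membered ring with one N–H is fully conjugated (every ring atom contributes a p orbital); 2 ring double bonds (4 π electrons) plus a heteroatom lone pair (2) give 6 π electrons. 6 = 4(1)+2, so it is aromatic (pyrrole).
The 6-membered ring with one N–H has only sp³ atoms, so it is not fully conjugated — not aromatic (piperidine).
The 6-membered ring is fully conjugated (every ring atom contributes a p orbital); 3 ring double bonds give 6 π electrons. Since 6 = 4n+2 (n=1), it is aromatic (benzene ring).
The 5-membered ring has three sp³ carbons, so it is not fully conjugated — not aromatic (cyclopentane ring).
The 4-membered ring has only sp² ring atoms; a planar conformation would have a fully conjugated π system of 4 electrons. But 4 = 4(1), which is 4n not 4n+2, so it is not aromatic (cyclobutadiene) — cyclobutadiene is antiaromatic and distorts to a rectangle.
3 of the 6 rings are aromatic. Total: 3.

3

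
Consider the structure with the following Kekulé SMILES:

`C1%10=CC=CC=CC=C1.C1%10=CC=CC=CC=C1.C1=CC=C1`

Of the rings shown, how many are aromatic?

The SMILES encodes an eight-membered carbon ring with four alternating C=C double bonds; an eight-membered carbon ring with four alternating C=C double bonds; a four-membered carbon ring with two alternating C=C double bonds.
The 8-membered ring has only sp² ring atoms; a planar conformation would have a fully conjugated π system of 8 electrons. But 8 = 4(2), which is 4n not 4n+2, so it is not aromatic (cyclooctatetraene) — cyclooctatetraene distorts into a non-planar tub to avoid antiaromaticity.
The second 8-membered ring has only sp² ring atoms; a planar conformation would have a fully conjugated π system of 8 electrons. But 8 = 4(2), which is 4n not 4n+2, so it is not aromatic (cyclooctatetraene) — cyclooctatetraene distorts into a non-planar tub to avoid antiaromaticity.
The 4-membered ring has only sp² ring atoms; a planar conformation would have a fully conjugated π system of 4 electrons. But 4 = 4(1), which is 4n not 4n+2, so it is not aromatic (cyclobutadiene) — cyclobutadiene is antiaromatic and distorts to a rectangle.
None of the rings are aromatic. Total: 0.

0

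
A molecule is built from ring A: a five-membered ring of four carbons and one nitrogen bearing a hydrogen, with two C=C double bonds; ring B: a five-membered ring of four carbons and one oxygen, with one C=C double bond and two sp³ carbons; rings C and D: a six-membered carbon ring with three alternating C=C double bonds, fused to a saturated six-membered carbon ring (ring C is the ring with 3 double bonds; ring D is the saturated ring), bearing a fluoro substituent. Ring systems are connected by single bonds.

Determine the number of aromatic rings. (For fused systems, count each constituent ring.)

2

Ring A is fully conjugated (every ring atom contributes a p orbital); 2 ring double bonds (4 π electrons) plus a heteroatom lone pair (2) give 6 π electrons. That satisfies 4n+2 with n=1, so ring A is aromatic (pyrrole).
Ring B has two sp³ carbons, so it is not fully conjugated — not aromatic (2,3-dihydrofuran).
Ring C has a continuous p-orbital overlap around the ring; 3 ring double bonds give 6 π electrons. Since 6 = 4n+2 (n=1), ring C is aromatic (benzene ring).
Ring D has four sp³ carbons, so it is not fully conjugated — not aromatic (cyclohexane ring).
Aromatic: A, C. Total: 2.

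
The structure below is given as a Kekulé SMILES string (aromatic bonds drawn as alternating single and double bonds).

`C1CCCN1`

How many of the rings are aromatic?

0

The SMILES encodes a five-membered saturated ring of four carbons and one N–H nitrogen.
The 5-membered ring with one N–H has only sp³ atoms, so it is not fully conjugated — not aromatic (pyrrolidine).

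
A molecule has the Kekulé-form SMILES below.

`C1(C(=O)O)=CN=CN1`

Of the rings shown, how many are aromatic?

1

The SMILES encodes a five-membered ring with nitrogens at positions 1 and 3 (one bearing H, one in a C=N bond) and two double bonds.
The 5-membered ring with two nitrogens (one N–H, one =N–) is fully conjugated (every ring atom contributes a p orbital); 2 ring double bonds (4 π electrons) plus a heteroatom lone pair (2) give 6 π electrons. 6 = 4(1)+2, so it is aromatic (imidazole).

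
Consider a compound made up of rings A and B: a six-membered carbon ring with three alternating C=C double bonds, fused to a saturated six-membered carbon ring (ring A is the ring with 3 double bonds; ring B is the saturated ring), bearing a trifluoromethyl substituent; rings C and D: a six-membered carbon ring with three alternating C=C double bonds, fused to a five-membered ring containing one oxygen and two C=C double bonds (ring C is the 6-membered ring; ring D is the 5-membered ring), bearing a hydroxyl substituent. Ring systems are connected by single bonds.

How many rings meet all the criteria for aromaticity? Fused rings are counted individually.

Ring A is fully conjugated (every ring atom contributes a p orbital); 3 ring double bonds give 6 π electrons. Since 6 = 4n+2 (n=1), ring A is aromatic (benzene ring).
Ring B has four sp³ carbons, so it is not fully conjugated — not aromatic (cyclohexane ring).
Rings C and D form a fused bicyclic system (with one oxygen) with 9 sp² atoms and 10 π electrons from ring double bonds plus a heteroatom lone pair. 10 = 4(2)+2, so the system is aromatic and both rings count as aromatic (benzofuran).
Aromatic: A, C, D. Total: 3.

3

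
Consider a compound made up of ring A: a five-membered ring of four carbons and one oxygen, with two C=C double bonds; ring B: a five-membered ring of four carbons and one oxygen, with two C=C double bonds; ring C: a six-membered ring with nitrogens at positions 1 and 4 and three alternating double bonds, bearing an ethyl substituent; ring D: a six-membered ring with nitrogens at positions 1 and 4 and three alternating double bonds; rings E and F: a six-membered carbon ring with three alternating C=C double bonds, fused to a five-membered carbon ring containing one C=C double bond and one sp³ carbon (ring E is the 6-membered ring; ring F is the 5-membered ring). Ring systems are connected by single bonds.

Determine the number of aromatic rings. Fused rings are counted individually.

Ring A has a continuous p-orbital overlap around the ring; 2 ring double bonds (4 π electrons) plus a heteroatom lone pair (2) give 6 π electrons. That satisfies 4n+2 with n=1, so ring A is aromatic (furan).
Ring B is planar and fully conjugated; 2 ring double bonds (4 π electrons) plus a heteroatom lone pair (2) give 6 π electrons. That satisfies 4n+2 with n=1, so ring B is aromatic (furan).
Ring C has a continuous p-orbital overlap around the ring; 3 ring double bonds give 6 π electrons. That satisfies 4n+2 with n=1, so ring C is aromatic (pyrazine).
Ring D is fully conjugated (every ring atom contributes a p orbital); 3 ring double bonds give 6 π electrons. Since 6 = 4n+2 (n=1), ring D is aromatic (pyrazine).
Ring E is planar and fully conjugated; 3 ring double bonds give 6 π electrons. That satisfies 4n+2 with n=1, so ring E is aromatic (benzene ring).
Ring F has one sp³ carbon, so it is not fully conjugated — not aromatic (cyclopentene ring).
Aromatic: A, B, C, D, E. Total: 5.

5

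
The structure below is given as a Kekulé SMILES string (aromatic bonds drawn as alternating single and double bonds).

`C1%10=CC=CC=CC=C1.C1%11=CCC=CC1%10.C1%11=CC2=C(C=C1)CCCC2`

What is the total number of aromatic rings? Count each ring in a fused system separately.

The SMILES encodes an eight-membered carbon ring with four alternating C=C double bonds; a six-membered carbon ring with two isolated C=C double bonds and two sp³ carbons; a six-membered carbon ring with three alternating C=C double bonds, fused to a saturated six-membered carbon ring.
The 8-membered ring has only sp² ring atoms; a planar conformation would have a fully conjugated π system of 8 electrons. But 8 = 4(2), which is 4n not 4n+2, so it is not aromatic (cyclooctatetraene) — cyclooctatetraene distorts into a non-planar tub to avoid antiaromaticity.
The 6-membered ring has two sp³ carbons, so it is not fully conjugated — not aromatic (1,4-cyclohexadiene).
The second 6-membered ring is fully conjugated (every ring atom contributes a p orbital); 3 ring double bonds give 6 π electrons. 6 = 4(1)+2, so it is aromatic (benzene ring).
The third 6-membered ring has four sp³ carbons, so it is not fully conjugated — not aromatic (cyclohexane ring).
1 of the 4 rings is aromatic. Total: 1.

1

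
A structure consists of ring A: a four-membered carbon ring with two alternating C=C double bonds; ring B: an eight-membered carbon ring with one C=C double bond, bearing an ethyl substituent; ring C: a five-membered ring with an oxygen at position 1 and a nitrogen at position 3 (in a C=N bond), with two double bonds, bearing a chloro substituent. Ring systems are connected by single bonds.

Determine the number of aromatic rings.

1

Ring A has only sp² ring atoms; a planar conformation would have a fully conjugated π system of 4 electrons. But 4 = 4(1), which is 4n not 4n+2, so ring A is not aromatic (cyclobutadiene) — cyclobutadiene is antiaromatic and distorts to a rectangle.
Ring B has six sp³ carbons, so it is not fully conjugated — not aromatic (cyclooctene).
Ring C is planar and fully conjugated; 2 ring double bonds (4 π electrons) plus a heteroatom lone pair (2) give 6 π electrons. Since 6 = 4n+2 (n=1), ring C is aromatic (oxazole).
Aromatic: C. Total: 1.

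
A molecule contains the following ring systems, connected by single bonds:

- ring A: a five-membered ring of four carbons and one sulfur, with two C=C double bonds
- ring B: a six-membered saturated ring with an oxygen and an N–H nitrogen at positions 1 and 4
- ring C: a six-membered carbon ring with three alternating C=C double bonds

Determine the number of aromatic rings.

2

Ring A is planar and fully conjugated; 2 ring double bonds (4 π electrons) plus a heteroatom lone pair (2) give 6 π electrons. 6 = 4(1)+2, so ring A is aromatic (thiophene).
Ring B has only sp³ atoms, so it is not fully conjugated — not aromatic (morpholine).
Ring C is planar and fully conjugated; 3 ring double bonds give 6 π electrons. That satisfies 4n+2 with n=1, so ring C is aromatic (benzene).
Aromatic: A, C. Total: 2.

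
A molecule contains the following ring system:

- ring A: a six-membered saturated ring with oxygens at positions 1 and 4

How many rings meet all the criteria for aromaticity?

Ring A has only sp³ atoms, so it is not fully conjugated — not aromatic (1,4-dioxane).

0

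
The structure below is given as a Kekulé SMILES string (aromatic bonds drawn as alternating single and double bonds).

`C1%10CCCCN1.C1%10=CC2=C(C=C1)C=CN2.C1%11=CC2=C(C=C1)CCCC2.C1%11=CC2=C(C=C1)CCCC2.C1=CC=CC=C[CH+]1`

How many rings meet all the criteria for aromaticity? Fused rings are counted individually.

The SMILES encodes a six-membered saturated ring of five carbons and one N–H nitrogen; a six-membered carbon ring with three alternating C=C double bonds, fused to a five-membered ring containing one N–H nitrogen and two C=C double bonds; a six-membered carbon ring with three alternating C=C double bonds, fused to a saturated six-membered carbon ring; a six-membered carbon ring with three alternating C=C double bonds, fused to a saturated six-membered carbon ring; a seven-membered all-carbon ring bearing a positive charge on one carbon, with three C=C double bonds.
The 6-membered ring with one N–H has only sp³ atoms, so it is not fully conjugated — not aromatic (piperidine).
The fused 6/5-membered bicyclic (with one N–H) is a single π system with 9 sp² atoms and 10 π electrons from ring double bonds plus a heteroatom lone pair. 10 = 4(2)+2, so the system is aromatic and both rings count as aromatic (indole).
The 6-membered ring is fully conjugated (every ring atom contributes a p orbital); 3 ring double bonds give 6 π electrons. Since 6 = 4n+2 (n=1), it is aromatic (benzene ring).
The second 6-membered ring has four sp³ carbons, so it is not fully conjugated — not aromatic (cyclohexane ring).
The third 6-membered ring has a continuous p-orbital overlap around the ring; 3 ring double bonds give 6 π electrons. Since 6 = 4n+2 (n=1), it is aromatic (benzene ring).
The fourth 6-membered ring has four sp³ carbons, so it is not fully conjugated — not aromatic (cyclohexane ring).
The 7-membered ring is fully conjugated (every ring atom contributes a p orbital); 3 ring double bonds (6 π electrons) plus the carbocation's empty p orbital (0, but keeps the ring conjugated) give 6 π electrons. Since 6 = 4n+2 (n=1), it is aromatic (tropylium cation).
5 of the 8 rings are aromatic. Total: 5.

5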